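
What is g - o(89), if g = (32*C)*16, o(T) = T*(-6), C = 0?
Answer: 534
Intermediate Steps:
o(T) = -6*T
g = 0 (g = (32*0)*16 = 0*16 = 0)
g - o(89) = 0 - (-6)*89 = 0 - 1*(-534) = 0 + 534 = 534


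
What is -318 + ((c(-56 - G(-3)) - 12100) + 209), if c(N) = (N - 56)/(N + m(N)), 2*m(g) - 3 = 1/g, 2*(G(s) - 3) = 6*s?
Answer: -59215259/4851 ≈ -12207.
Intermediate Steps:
G(s) = 3 + 3*s (G(s) = 3 + (6*s)/2 = 3 + 3*s)
m(g) = 3/2 + 1/(2*g)
c(N) = (-56 + N)/(N + (1 + 3*N)/(2*N)) (c(N) = (N - 56)/(N + (1 + 3*N)/(2*N)) = (-56 + N)/(N + (1 + 3*N)/(2*N)))
-318 + ((c(-56 - G(-3)) - 12100) + 209) = -318 + ((2*(-56 - (3 + 3*(-3)))*(-56 + (-56 - (3 + 3*(-3))))/(1 + 2*(-56 - (3 + 3*(-3)))² + 3*(-56 - (3 + 3*(-3)))) - 12100) + 209) = -318 + ((2*(-56 - (3 - 9))*(-56 + (-56 - (3 - 9)))/(1 + 2*(-56 - (3 - 9))² + 3*(-56 - (3 - 9))) - 12100) + 209) = -318 + ((2*(-56 - 1*(-6))*(-56 + (-56 - 1*(-6)))/(1 + 2*(-56 - 1*(-6))² + 3*(-56 - 1*(-6))) - 12100) + 209) = -318 + ((2*(-56 + 6)*(-56 + (-56 + 6))/(1 + 2*(-56 + 6)² + 3*(-56 + 6)) - 12100) + 209) = -318 + ((2*(-50)*(-56 - 50)/(1 + 2*(-50)² + 3*(-50)) - 12100) + 209) = -318 + ((2*(-50)*(-106)/(1 + 2*2500 - 150) - 12100) + 209) = -318 + ((2*(-50)*(-106)/(1 + 5000 - 150) - 12100) + 209) = -318 + ((2*(-50)*(-106)/4851 - 12100) + 209) = -318 + ((2*(-50)*(1/4851)*(-106) - 12100) + 209) = -318 + ((10600/4851 - 12100) + 209) = -318 + (-58686500/4851 + 209) = -318 - 57672641/4851 = -59215259/4851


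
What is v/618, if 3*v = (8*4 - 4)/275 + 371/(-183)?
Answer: -96901/93302550 ≈ -0.0010386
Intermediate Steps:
v = -96901/150975 (v = ((8*4 - 4)/275 + 371/(-183))/3 = ((32 - 4)*(1/275) + 371*(-1/183))/3 = (28*(1/275) - 371/183)/3 = (28/275 - 371/183)/3 = (⅓)*(-96901/50325) = -96901/150975 ≈ -0.64183)
v/618 = -96901/150975/618 = -96901/150975*1/618 = -96901/93302550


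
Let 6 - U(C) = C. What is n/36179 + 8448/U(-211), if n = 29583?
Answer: 312059703/7850843 ≈ 39.749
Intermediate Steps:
U(C) = 6 - C
n/36179 + 8448/U(-211) = 29583/36179 + 8448/(6 - 1*(-211)) = 29583*(1/36179) + 8448/(6 + 211) = 29583/36179 + 8448/217 = 312059703/7850843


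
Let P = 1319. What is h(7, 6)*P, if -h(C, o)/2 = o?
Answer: -15828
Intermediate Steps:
h(C, o) = -2*o
h(7, 6)*P = -2*6*1319 = -12*1319 = -15828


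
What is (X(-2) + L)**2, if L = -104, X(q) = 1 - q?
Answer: 10201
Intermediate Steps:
(X(-2) + L)**2 = ((1 - 1*(-2)) - 104)**2 = ((1 + 2) - 104)**2 = (3 - 104)**2 = (-101)**2 = 10201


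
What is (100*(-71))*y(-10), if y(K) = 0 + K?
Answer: 71000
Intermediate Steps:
y(K) = K
(100*(-71))*y(-10) = (100*(-71))*(-10) = -7100*(-10) = 71000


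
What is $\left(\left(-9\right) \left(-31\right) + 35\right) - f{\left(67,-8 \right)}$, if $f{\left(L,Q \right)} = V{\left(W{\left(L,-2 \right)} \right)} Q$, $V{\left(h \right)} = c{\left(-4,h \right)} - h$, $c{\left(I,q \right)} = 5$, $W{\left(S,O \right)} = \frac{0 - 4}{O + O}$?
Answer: $346$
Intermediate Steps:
$W{\left(S,O \right)} = - \frac{2}{O}$ ($W{\left(S,O \right)} = - \frac{4}{2 O} = - 4 \frac{1}{2 O} = - \frac{2}{O}$)
$V{\left(h \right)} = 5 - h$
$f{\left(L,Q \right)} = 4 Q$ ($f{\left(L,Q \right)} = \left(5 - - \frac{2}{-2}\right) Q = \left(5 - \left(-2\right) \left(- \frac{1}{2}\right)\right) Q = \left(5 - 1\right) Q = 4 Q$)
$\left(\left(-9\right) \left(-31\right) + 35\right) - f{\left(67,-8 \right)} = \left(\left(-9\right) \left(-31\right) + 35\right) - 4 \left(-8\right) = \left(279 + 35\right) - -32 = 314 + 32 = 346$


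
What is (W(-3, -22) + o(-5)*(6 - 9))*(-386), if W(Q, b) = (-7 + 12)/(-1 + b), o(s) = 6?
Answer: 161734/23 ≈ 7031.9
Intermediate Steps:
W(Q, b) = 5/(-1 + b)
(W(-3, -22) + o(-5)*(6 - 9))*(-386) = (5/(-1 - 22) + 6*(6 - 9))*(-386) = (5/(-23) + 6*(-3))*(-386) = (5*(-1/23) - 18)*(-386) = (-5/23 - 18)*(-386) = -419/23*(-386) = 161734/23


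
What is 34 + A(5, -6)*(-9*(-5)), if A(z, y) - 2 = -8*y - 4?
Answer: 2104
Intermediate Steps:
A(z, y) = -2 - 8*y (A(z, y) = 2 + (-8*y - 4) = 2 + (-4 - 8*y) = -2 - 8*y)
34 + A(5, -6)*(-9*(-5)) = 34 + (-2 - 8*(-6))*(-9*(-5)) = 34 + (-2 + 48)*45 = 34 + 46*45 = 34 + 2070 = 2104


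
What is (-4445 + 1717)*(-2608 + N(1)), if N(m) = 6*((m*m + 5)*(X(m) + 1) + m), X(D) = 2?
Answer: 6803632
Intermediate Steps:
N(m) = 90 + 6*m + 18*m² (N(m) = 6*((m*m + 5)*(2 + 1) + m) = 6*((m² + 5)*3 + m) = 6*((5 + m²)*3 + m) = 6*((15 + 3*m²) + m) = 6*(15 + m + 3*m²) = 90 + 6*m + 18*m²)
(-4445 + 1717)*(-2608 + N(1)) = (-4445 + 1717)*(-2608 + (90 + 6*1 + 18*1²)) = -2728*(-2608 + (90 + 6 + 18*1)) = -2728*(-2608 + (90 + 6 + 18)) = -2728*(-2608 + 114) = -2728*(-2494) = 6803632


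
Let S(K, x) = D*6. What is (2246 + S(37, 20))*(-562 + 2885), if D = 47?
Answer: 5872544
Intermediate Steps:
S(K, x) = 282 (S(K, x) = 47*6 = 282)
(2246 + S(37, 20))*(-562 + 2885) = (2246 + 282)*(-562 + 2885) = 2528*2323 = 5872544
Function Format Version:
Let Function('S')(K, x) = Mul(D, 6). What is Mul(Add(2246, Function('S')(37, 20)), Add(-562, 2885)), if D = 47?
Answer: 5872544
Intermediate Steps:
Function('S')(K, x) = 282 (Function('S')(K, x) = Mul(47, 6) = 282)
Mul(Add(2246, Function('S')(37, 20)), Add(-562, 2885)) = Mul(Add(2246, 282), Add(-562, 2885)) = Mul(2528, 2323) = 5872544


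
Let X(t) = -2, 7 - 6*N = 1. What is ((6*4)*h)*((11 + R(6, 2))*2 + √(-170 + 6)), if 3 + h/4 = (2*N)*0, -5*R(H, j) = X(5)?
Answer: -32832/5 - 576*I*√41 ≈ -6566.4 - 3688.2*I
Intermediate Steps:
N = 1 (N = 7/6 - ⅙*1 = 7/6 - ⅙ = 1)
R(H, j) = ⅖ (R(H, j) = -⅕*(-2) = ⅖)
h = -12 (h = -12 + 4*((2*1)*0) = -12 + 4*(2*0) = -12 + 4*0 = -12 + 0 = -12)
((6*4)*h)*((11 + R(6, 2))*2 + √(-170 + 6)) = ((6*4)*(-12))*((11 + ⅖)*2 + √(-170 + 6)) = (24*(-12))*((57/5)*2 + √(-164)) = -288*(114/5 + 2*I*√41) = -32832/5 - 576*I*√41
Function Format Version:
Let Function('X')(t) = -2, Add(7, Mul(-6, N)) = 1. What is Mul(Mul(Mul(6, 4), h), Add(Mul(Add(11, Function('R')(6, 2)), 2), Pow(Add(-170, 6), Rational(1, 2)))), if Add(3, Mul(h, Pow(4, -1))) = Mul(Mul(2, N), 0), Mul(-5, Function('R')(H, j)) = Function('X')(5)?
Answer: Add(Rational(-32832, 5), Mul(-576, I, Pow(41, Rational(1, 2)))) ≈ Add(-6566.4, Mul(-3688.2, I))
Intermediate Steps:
N = 1 (N = Add(Rational(7, 6), Mul(Rational(-1, 6), 1)) = Add(Rational(7, 6), Rational(-1, 6)) = 1)
Function('R')(H, j) = Rational(2, 5) (Function('R')(H, j) = Mul(Rational(-1, 5), -2) = Rational(2, 5))
h = -12 (h = Add(-12, Mul(4, Mul(Mul(2, 1), 0))) = Add(-12, Mul(4, Mul(2, 0))) = Add(-12, Mul(4, 0)) = Add(-12, 0) = -12)
Mul(Mul(Mul(6, 4), h), Add(Mul(Add(11, Function('R')(6, 2)), 2), Pow(Add(-170, 6), Rational(1, 2)))) = Mul(Mul(Mul(6, 4), -12), Add(Mul(Add(11, Rational(2, 5)), 2), Pow(Add(-170, 6), Rational(1, 2)))) = Mul(Mul(24, -12), Add(Mul(Rational(57, 5), 2), Pow(-164, Rational(1, 2)))) = Mul(-288, Add(Rational(114, 5), Mul(2, I, Pow(41, Rational(1, 2))))) = Add(Rational(-32832, 5), Mul(-576, I, Pow(41, Rational(1, 2))))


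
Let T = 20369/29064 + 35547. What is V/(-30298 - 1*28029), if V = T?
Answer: -1033158377/1695215928 ≈ -0.60946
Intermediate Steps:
T = 1033158377/29064 (T = 20369*(1/29064) + 35547 = 20369/29064 + 35547 = 1033158377/29064 ≈ 35548.)
V = 1033158377/29064 ≈ 35548.
V/(-30298 - 1*28029) = 1033158377/(29064*(-30298 - 1*28029)) = 1033158377/(29064*(-30298 - 28029)) = (1033158377/29064)/(-58327) = (1033158377/29064)*(-1/58327) = -1033158377/1695215928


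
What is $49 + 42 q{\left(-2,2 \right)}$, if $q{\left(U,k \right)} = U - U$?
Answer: $49$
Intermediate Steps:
$q{\left(U,k \right)} = 0$
$49 + 42 q{\left(-2,2 \right)} = 49 + 42 \cdot 0 = 49 + 0 = 49$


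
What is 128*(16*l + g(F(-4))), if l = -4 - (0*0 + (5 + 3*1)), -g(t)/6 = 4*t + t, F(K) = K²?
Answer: -86016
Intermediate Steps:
g(t) = -30*t (g(t) = -6*(4*t + t) = -30*t)
l = -12 (l = -4 - (0 + (5 + 3)) = -4 - (0 + 8) = -4 - 1*8 = -4 - 8 = -12)
128*(16*l + g(F(-4))) = 128*(16*(-12) - 30*(-4)²) = 128*(-192 - 30*16) = 128*(-192 - 480) = 128*(-672) = -86016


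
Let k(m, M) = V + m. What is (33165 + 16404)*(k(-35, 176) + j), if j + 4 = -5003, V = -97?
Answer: -254735091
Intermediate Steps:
j = -5007 (j = -4 - 5003 = -5007)
k(m, M) = -97 + m
(33165 + 16404)*(k(-35, 176) + j) = (33165 + 16404)*((-97 - 35) - 5007) = 49569*(-132 - 5007) = 49569*(-5139) = -254735091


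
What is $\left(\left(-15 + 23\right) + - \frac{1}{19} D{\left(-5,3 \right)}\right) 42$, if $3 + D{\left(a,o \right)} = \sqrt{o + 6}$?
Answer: $336$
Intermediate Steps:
$D{\left(a,o \right)} = -3 + \sqrt{6 + o}$ ($D{\left(a,o \right)} = -3 + \sqrt{o + 6} = -3 + \sqrt{6 + o}$)
$\left(\left(-15 + 23\right) + - \frac{1}{19} D{\left(-5,3 \right)}\right) 42 = \left(\left(-15 + 23\right) + - \frac{1}{19} \left(-3 + \sqrt{6 + 3}\right)\right) 42 = \left(8 + \left(-1\right) \frac{1}{19} \left(-3 + \sqrt{9}\right)\right) 42 = \left(8 - \frac{-3 + 3}{19}\right) 42 = \left(8 - 0\right) 42 = \left(8 + 0\right) 42 = 8 \cdot 42 = 336$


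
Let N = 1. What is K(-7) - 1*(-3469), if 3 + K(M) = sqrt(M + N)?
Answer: 3466 + I*sqrt(6) ≈ 3466.0 + 2.4495*I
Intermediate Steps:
K(M) = -3 + sqrt(1 + M) (K(M) = -3 + sqrt(M + 1) = -3 + sqrt(1 + M))
K(-7) - 1*(-3469) = (-3 + sqrt(1 - 7)) - 1*(-3469) = (-3 + sqrt(-6)) + 3469 = (-3 + I*sqrt(6)) + 3469 = 3466 + I*sqrt(6)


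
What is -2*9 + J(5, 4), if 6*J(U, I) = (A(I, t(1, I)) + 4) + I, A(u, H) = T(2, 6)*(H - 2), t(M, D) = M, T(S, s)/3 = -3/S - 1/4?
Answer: -379/24 ≈ -15.792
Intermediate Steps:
T(S, s) = -3/4 - 9/S (T(S, s) = 3*(-3/S - 1/4) = 3*(-1/4 - 3/S) = -3/4 - 9/S)
A(u, H) = 21/2 - 21*H/4 (A(u, H) = (-3/4 - 9/2)*(H - 2) = (-3/4 - 9*1/2)*(-2 + H) = (-3/4 - 9/2)*(-2 + H) = -21*(-2 + H)/4 = 21/2 - 21*H/4)
J(U, I) = 37/24 + I/6 (J(U, I) = (((21/2 - 21/4*1) + 4) + I)/6 = (((21/2 - 21/4) + 4) + I)/6 = ((21/4 + 4) + I)/6 = (37/4 + I)/6 = 37/24 + I/6)
-2*9 + J(5, 4) = -2*9 + (37/24 + (1/6)*4) = -18 + (37/24 + 2/3) = -18 + 53/24 = -379/24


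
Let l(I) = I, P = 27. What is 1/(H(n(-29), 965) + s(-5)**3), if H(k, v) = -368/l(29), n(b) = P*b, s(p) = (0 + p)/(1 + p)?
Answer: -1856/19927 ≈ -0.093140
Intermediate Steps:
s(p) = p/(1 + p)
n(b) = 27*b
H(k, v) = -368/29
1/(H(n(-29), 965) + s(-5)**3) = 1/(-368/29 + (-5/(1 - 5))**3) = 1/(-368/29 + (-5/(-4))**3) = 1/(-368/29 + (-5*(-1/4))**3) = 1/(-368/29 + (5/4)**3) = 1/(-368/29 + 125/64) = 1/(-19927/1856) = -1856/19927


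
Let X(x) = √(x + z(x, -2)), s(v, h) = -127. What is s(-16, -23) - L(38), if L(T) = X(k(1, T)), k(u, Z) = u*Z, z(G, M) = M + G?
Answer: -127 - √74 ≈ -135.60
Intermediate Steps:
z(G, M) = G + M
k(u, Z) = Z*u
X(x) = √(-2 + 2*x) (X(x) = √(x + (x - 2)) = √(x + (-2 + x)) = √(-2 + 2*x))
L(T) = √(-2 + 2*T) (L(T) = √(-2 + 2*(T*1)) = √(-2 + 2*T))
s(-16, -23) - L(38) = -127 - √(-2 + 2*38) = -127 - √(-2 + 76) = -127 - √74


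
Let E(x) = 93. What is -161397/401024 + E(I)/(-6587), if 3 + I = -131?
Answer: -1100417271/2641545088 ≈ -0.41658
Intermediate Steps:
I = -134 (I = -3 - 131 = -134)
-161397/401024 + E(I)/(-6587) = -161397/401024 + 93/(-6587) = -161397*1/401024 + 93*(-1/6587) = -161397/401024 - 93/6587 = -1100417271/2641545088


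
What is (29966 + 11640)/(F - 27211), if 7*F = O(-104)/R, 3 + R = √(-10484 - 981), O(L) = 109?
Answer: -1793011621870/1172658908427 + 447118*I*√11465/5863294542135 ≈ -1.529 + 8.1652e-6*I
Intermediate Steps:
R = -3 + I*√11465 (R = -3 + √(-10484 - 981) = -3 + √(-11465) = -3 + I*√11465 ≈ -3.0 + 107.07*I)
F = 109/(7*(-3 + I*√11465)) (F = (109/(-3 + I*√11465))/7 = 109/(7*(-3 + I*√11465)) ≈ -0.0040713 - 0.14531*I)
(29966 + 11640)/(F - 27211) = (29966 + 11640)/((-327/80318 - 109*I*√11465/80318) - 27211) = 41606/(-2185533425/80318 - 109*I*√11465/80318)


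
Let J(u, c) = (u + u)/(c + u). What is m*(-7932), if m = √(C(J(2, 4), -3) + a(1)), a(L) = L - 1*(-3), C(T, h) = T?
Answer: -2644*√42 ≈ -17135.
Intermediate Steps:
J(u, c) = 2*u/(c + u) (J(u, c) = (2*u)/(c + u) = 2*u/(c + u))
a(L) = 3 + L (a(L) = L + 3 = 3 + L)
m = √42/3 (m = √(2*2/(4 + 2) + (3 + 1)) = √(2*2/6 + 4) = √(2*2*(⅙) + 4) = √(⅔ + 4) = √(14/3) = √42/3 ≈ 2.1602)
m*(-7932) = (√42/3)*(-7932) = -2644*√42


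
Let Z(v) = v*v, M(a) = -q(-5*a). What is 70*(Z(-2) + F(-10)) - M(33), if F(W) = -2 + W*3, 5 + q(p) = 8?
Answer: -1957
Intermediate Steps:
q(p) = 3 (q(p) = -5 + 8 = 3)
M(a) = -3 (M(a) = -1*3 = -3)
F(W) = -2 + 3*W
Z(v) = v²
70*(Z(-2) + F(-10)) - M(33) = 70*((-2)² + (-2 + 3*(-10))) - 1*(-3) = 70*(4 + (-2 - 30)) + 3 = 70*(4 - 32) + 3 = 70*(-28) + 3 = -1960 + 3 = -1957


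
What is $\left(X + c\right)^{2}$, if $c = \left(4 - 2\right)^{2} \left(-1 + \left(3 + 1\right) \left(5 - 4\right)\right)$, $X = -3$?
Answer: $81$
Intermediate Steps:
$c = 12$ ($c = 2^{2} \left(-1 + 4 \cdot 1\right) = 4 \left(-1 + 4\right) = 4 \cdot 3 = 12$)
$\left(X + c\right)^{2} = \left(-3 + 12\right)^{2} = 9^{2} = 81$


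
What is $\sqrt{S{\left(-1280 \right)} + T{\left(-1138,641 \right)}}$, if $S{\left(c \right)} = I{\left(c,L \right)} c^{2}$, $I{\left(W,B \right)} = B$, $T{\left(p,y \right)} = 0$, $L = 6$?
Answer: $1280 \sqrt{6} \approx 3135.3$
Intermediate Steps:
$S{\left(c \right)} = 6 c^{2}$
$\sqrt{S{\left(-1280 \right)} + T{\left(-1138,641 \right)}} = \sqrt{6 \left(-1280\right)^{2} + 0} = \sqrt{6 \cdot 1638400 + 0} = \sqrt{9830400 + 0} = \sqrt{9830400} = 1280 \sqrt{6}$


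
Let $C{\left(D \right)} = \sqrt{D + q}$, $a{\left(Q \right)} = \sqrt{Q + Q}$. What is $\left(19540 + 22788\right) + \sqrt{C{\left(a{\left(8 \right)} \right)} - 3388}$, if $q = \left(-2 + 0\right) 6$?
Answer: $42328 + \sqrt{-3388 + 2 i \sqrt{2}} \approx 42328.0 + 58.207 i$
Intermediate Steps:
$a{\left(Q \right)} = \sqrt{2} \sqrt{Q}$ ($a{\left(Q \right)} = \sqrt{2 Q} = \sqrt{2} \sqrt{Q}$)
$q = -12$ ($q = \left(-2\right) 6 = -12$)
$C{\left(D \right)} = \sqrt{-12 + D}$ ($C{\left(D \right)} = \sqrt{D - 12} = \sqrt{-12 + D}$)
$\left(19540 + 22788\right) + \sqrt{C{\left(a{\left(8 \right)} \right)} - 3388} = \left(19540 + 22788\right) + \sqrt{\sqrt{-12 + \sqrt{2} \sqrt{8}} - 3388} = 42328 + \sqrt{\sqrt{-12 + \sqrt{2} \cdot 2 \sqrt{2}} - 3388} = 42328 + \sqrt{\sqrt{-12 + 4} - 3388} = 42328 + \sqrt{\sqrt{-8} - 3388} = 42328 + \sqrt{2 i \sqrt{2} - 3388} = 42328 + \sqrt{-3388 + 2 i \sqrt{2}}$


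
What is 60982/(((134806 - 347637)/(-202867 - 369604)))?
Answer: 34910426522/212831 ≈ 1.6403e+5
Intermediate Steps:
60982/(((134806 - 347637)/(-202867 - 369604))) = 60982/((-212831/(-572471))) = 60982/((-212831*(-1/572471))) = 60982/(212831/572471) = 60982*(572471/212831) = 34910426522/212831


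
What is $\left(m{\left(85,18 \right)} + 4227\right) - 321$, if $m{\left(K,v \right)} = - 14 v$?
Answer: $3654$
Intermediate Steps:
$\left(m{\left(85,18 \right)} + 4227\right) - 321 = \left(\left(-14\right) 18 + 4227\right) - 321 = \left(-252 + 4227\right) - 321 = 3975 - 321 = 3654$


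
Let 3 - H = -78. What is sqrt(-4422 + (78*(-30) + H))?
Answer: I*sqrt(6681) ≈ 81.737*I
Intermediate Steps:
H = 81 (H = 3 - 1*(-78) = 3 + 78 = 81)
sqrt(-4422 + (78*(-30) + H)) = sqrt(-4422 + (78*(-30) + 81)) = sqrt(-4422 + (-2340 + 81)) = sqrt(-4422 - 2259) = sqrt(-6681) = I*sqrt(6681)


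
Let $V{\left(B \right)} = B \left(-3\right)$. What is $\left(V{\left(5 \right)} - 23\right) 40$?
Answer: $-1520$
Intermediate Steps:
$V{\left(B \right)} = - 3 B$
$\left(V{\left(5 \right)} - 23\right) 40 = \left(\left(-3\right) 5 - 23\right) 40 = \left(-15 - 23\right) 40 = \left(-38\right) 40 = -1520$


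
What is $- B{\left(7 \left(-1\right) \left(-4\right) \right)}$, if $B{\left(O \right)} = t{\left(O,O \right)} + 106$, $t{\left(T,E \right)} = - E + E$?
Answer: $-106$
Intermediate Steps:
$t{\left(T,E \right)} = 0$
$B{\left(O \right)} = 106$ ($B{\left(O \right)} = 0 + 106 = 106$)
$- B{\left(7 \left(-1\right) \left(-4\right) \right)} = \left(-1\right) 106 = -106$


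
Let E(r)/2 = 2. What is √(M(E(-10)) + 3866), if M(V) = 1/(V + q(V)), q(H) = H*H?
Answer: √386605/10 ≈ 62.178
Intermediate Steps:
q(H) = H²
E(r) = 4 (E(r) = 2*2 = 4)
M(V) = 1/(V + V²)
√(M(E(-10)) + 3866) = √(1/(4*(1 + 4)) + 3866) = √((¼)/5 + 3866) = √((¼)*(⅕) + 3866) = √(1/20 + 3866) = √(77321/20) = √386605/10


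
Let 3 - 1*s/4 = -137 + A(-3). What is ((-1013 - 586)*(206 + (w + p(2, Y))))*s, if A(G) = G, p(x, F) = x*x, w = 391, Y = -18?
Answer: -549691428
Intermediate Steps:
p(x, F) = x**2
s = 572 (s = 12 - 4*(-137 - 3) = 12 - 4*(-140) = 12 + 560 = 572)
((-1013 - 586)*(206 + (w + p(2, Y))))*s = ((-1013 - 586)*(206 + (391 + 2**2)))*572 = -1599*(206 + (391 + 4))*572 = -1599*(206 + 395)*572 = -1599*601*572 = -960999*572 = -549691428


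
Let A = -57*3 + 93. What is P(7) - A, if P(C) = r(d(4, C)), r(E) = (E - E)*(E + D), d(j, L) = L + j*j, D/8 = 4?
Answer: 78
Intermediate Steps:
D = 32 (D = 8*4 = 32)
A = -78 (A = -171 + 93 = -78)
d(j, L) = L + j²
r(E) = 0 (r(E) = (E - E)*(E + 32) = 0*(32 + E) = 0)
P(C) = 0
P(7) - A = 0 - 1*(-78) = 0 + 78 = 78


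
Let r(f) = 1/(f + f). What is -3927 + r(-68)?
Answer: -534073/136 ≈ -3927.0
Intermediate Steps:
r(f) = 1/(2*f)
-3927 + r(-68) = -3927 + (½)/(-68) = -3927 + (½)*(-1/68) = -3927 - 1/136 = -534073/136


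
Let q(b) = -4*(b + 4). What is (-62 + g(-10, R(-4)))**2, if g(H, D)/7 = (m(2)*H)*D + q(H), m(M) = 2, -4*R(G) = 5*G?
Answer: 352836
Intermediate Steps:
q(b) = -16 - 4*b (q(b) = -4*(4 + b) = -16 - 4*b)
R(G) = -5*G/4
g(H, D) = -112 - 28*H + 14*D*H (g(H, D) = 7*((2*H)*D + (-16 - 4*H)) = 7*(2*D*H + (-16 - 4*H)) = 7*(-16 - 4*H + 2*D*H) = -112 - 28*H + 14*D*H)
(-62 + g(-10, R(-4)))**2 = (-62 + (-112 - 28*(-10) + 14*(-5/4*(-4))*(-10)))**2 = (-62 + (-112 + 280 + 14*5*(-10)))**2 = (-62 + (-112 + 280 - 700))**2 = (-62 - 532)**2 = (-594)**2 = 352836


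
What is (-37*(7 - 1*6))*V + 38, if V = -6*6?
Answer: 1370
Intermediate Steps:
V = -36
(-37*(7 - 1*6))*V + 38 = -37*(7 - 1*6)*(-36) + 38 = -37*(7 - 6)*(-36) + 38 = -37*1*(-36) + 38 = -37*(-36) + 38 = 1332 + 38 = 1370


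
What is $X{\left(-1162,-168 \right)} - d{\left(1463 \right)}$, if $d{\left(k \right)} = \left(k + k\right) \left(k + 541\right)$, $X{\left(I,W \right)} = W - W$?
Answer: $-5863704$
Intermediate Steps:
$X{\left(I,W \right)} = 0$
$d{\left(k \right)} = 2 k \left(541 + k\right)$
$X{\left(-1162,-168 \right)} - d{\left(1463 \right)} = 0 - 2 \cdot 1463 \left(541 + 1463\right) = 0 - 2 \cdot 1463 \cdot 2004 = 0 - 5863704 = -5863704$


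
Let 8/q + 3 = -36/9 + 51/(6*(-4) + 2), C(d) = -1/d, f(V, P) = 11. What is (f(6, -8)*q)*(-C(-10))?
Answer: 968/1025 ≈ 0.94439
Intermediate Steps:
q = -176/205 (q = 8/(-3 + (-36/9 + 51/(6*(-4) + 2))) = 8/(-3 + (-36*⅑ + 51/(-24 + 2))) = 8/(-3 + (-4 + 51/(-22))) = 8/(-3 + (-4 + 51*(-1/22))) = 8/(-3 + (-4 - 51/22)) = 8/(-3 - 139/22) = 8/(-205/22) = 8*(-22/205) = -176/205 ≈ -0.85854)
(f(6, -8)*q)*(-C(-10)) = (11*(-176/205))*(-(-1)/(-10)) = -(-1936)*(-1*(-⅒))/205 = -(-1936)/(205*10) = -1936/205*(-⅒) = 968/1025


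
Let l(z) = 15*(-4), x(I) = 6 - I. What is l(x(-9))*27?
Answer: -1620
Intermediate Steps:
l(z) = -60
l(x(-9))*27 = -60*27 = -1620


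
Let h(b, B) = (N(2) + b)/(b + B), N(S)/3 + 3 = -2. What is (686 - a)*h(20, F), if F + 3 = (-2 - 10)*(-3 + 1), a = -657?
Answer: 6715/41 ≈ 163.78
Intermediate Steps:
F = 21 (F = -3 + (-2 - 10)*(-3 + 1) = -3 - 12*(-2) = -3 + 24 = 21)
N(S) = -15 (N(S) = -9 + 3*(-2) = -9 - 6 = -15)
h(b, B) = (-15 + b)/(B + b) (h(b, B) = (-15 + b)/(b + B) = (-15 + b)/(B + b))
(686 - a)*h(20, F) = (686 - 1*(-657))*((-15 + 20)/(21 + 20)) = (686 + 657)*(5/41) = 1343*((1/41)*5) = 1343*(5/41) = 6715/41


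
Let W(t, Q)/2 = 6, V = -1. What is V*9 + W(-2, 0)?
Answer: 3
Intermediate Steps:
W(t, Q) = 12 (W(t, Q) = 2*6 = 12)
V*9 + W(-2, 0) = -1*9 + 12 = -9 + 12 = 3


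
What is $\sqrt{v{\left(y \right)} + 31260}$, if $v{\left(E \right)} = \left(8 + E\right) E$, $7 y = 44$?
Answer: $\frac{2 \sqrt{384035}}{7} \approx 177.06$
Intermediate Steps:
$y = \frac{44}{7}$ ($y = \frac{1}{7} \cdot 44 = \frac{44}{7} \approx 6.2857$)
$v{\left(E \right)} = E \left(8 + E\right)$
$\sqrt{v{\left(y \right)} + 31260} = \sqrt{\frac{44 \left(8 + \frac{44}{7}\right)}{7} + 31260} = \sqrt{\frac{44}{7} \cdot \frac{100}{7} + 31260} = \sqrt{\frac{4400}{49} + 31260} = \sqrt{\frac{1536140}{49}} = \frac{2 \sqrt{384035}}{7}$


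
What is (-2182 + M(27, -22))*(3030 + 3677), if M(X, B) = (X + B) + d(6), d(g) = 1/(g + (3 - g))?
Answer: -43796710/3 ≈ -1.4599e+7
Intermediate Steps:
d(g) = ⅓ (d(g) = 1/3 = ⅓)
M(X, B) = ⅓ + B + X (M(X, B) = (X + B) + ⅓ = (B + X) + ⅓ = ⅓ + B + X)
(-2182 + M(27, -22))*(3030 + 3677) = (-2182 + (⅓ - 22 + 27))*(3030 + 3677) = (-2182 + 16/3)*6707 = -6530/3*6707 = -43796710/3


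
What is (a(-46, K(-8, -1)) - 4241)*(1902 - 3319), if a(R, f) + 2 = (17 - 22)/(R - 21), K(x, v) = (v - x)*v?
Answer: 402819092/67 ≈ 6.0122e+6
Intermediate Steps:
K(x, v) = v*(v - x)
a(R, f) = -2 - 5/(-21 + R) (a(R, f) = -2 + (17 - 22)/(R - 21) = -2 - 5/(-21 + R))
(a(-46, K(-8, -1)) - 4241)*(1902 - 3319) = ((37 - 2*(-46))/(-21 - 46) - 4241)*(1902 - 3319) = ((37 + 92)/(-67) - 4241)*(-1417) = (-1/67*129 - 4241)*(-1417) = (-129/67 - 4241)*(-1417) = -284276/67*(-1417) = 402819092/67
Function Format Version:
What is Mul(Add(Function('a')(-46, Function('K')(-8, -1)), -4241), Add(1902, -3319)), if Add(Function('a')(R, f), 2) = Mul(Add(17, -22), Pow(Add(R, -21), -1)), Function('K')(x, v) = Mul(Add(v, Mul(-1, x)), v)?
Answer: Rational(402819092, 67) ≈ 6.0122e+6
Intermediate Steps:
Function('K')(x, v) = Mul(v, Add(v, Mul(-1, x)))
Function('a')(R, f) = Add(-2, Mul(-5, Pow(Add(-21, R), -1))) (Function('a')(R, f) = Add(-2, Mul(Add(17, -22), Pow(Add(R, -21), -1))) = Add(-2, Mul(-5, Pow(Add(-21, R), -1))))
Mul(Add(Function('a')(-46, Function('K')(-8, -1)), -4241), Add(1902, -3319)) = Mul(Add(Mul(Pow(Add(-21, -46), -1), Add(37, Mul(-2, -46))), -4241), Add(1902, -3319)) = Mul(Add(Mul(Pow(-67, -1), Add(37, 92)), -4241), -1417) = Mul(Add(Mul(Rational(-1, 67), 129), -4241), -1417) = Mul(Add(Rational(-129, 67), -4241), -1417) = Mul(Rational(-284276, 67), -1417) = Rational(402819092, 67)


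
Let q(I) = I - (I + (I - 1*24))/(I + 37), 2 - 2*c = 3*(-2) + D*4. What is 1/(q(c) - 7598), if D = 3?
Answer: -5/37996 ≈ -0.00013159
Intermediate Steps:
c = -2 (c = 1 - (3*(-2) + 3*4)/2 = 1 - (-6 + 12)/2 = 1 - 1/2*6 = 1 - 3 = -2)
q(I) = I - (-24 + 2*I)/(37 + I) (q(I) = I - (I + (I - 24))/(37 + I) = I - (I + (-24 + I))/(37 + I) = I - (-24 + 2*I)/(37 + I))
1/(q(c) - 7598) = 1/((24 + (-2)**2 + 35*(-2))/(37 - 2) - 7598) = 1/((24 + 4 - 70)/35 - 7598) = 1/((1/35)*(-42) - 7598) = 1/(-6/5 - 7598) = 1/(-37996/5) = -5/37996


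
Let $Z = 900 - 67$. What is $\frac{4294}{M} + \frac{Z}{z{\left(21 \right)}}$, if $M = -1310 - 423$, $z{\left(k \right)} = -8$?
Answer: $- \frac{1477941}{13864} \approx -106.6$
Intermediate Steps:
$Z = 833$
$M = -1733$ ($M = -1310 - 423 = -1733$)
$\frac{4294}{M} + \frac{Z}{z{\left(21 \right)}} = \frac{4294}{-1733} + \frac{833}{-8} = 4294 \left(- \frac{1}{1733}\right) + 833 \left(- \frac{1}{8}\right) = - \frac{4294}{1733} - \frac{833}{8} = - \frac{1477941}{13864}$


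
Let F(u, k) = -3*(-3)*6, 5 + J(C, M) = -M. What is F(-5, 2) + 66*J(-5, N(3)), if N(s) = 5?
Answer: -606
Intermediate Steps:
J(C, M) = -5 - M
F(u, k) = 54 (F(u, k) = 9*6 = 54)
F(-5, 2) + 66*J(-5, N(3)) = 54 + 66*(-5 - 1*5) = 54 + 66*(-5 - 5) = 54 + 66*(-10) = 54 - 660 = -606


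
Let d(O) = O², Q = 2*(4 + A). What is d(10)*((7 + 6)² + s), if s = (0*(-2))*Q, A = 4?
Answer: 16900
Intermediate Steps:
Q = 16 (Q = 2*(4 + 4) = 2*8 = 16)
s = 0 (s = (0*(-2))*16 = 0*16 = 0)
d(10)*((7 + 6)² + s) = 10²*((7 + 6)² + 0) = 100*(13² + 0) = 100*(169 + 0) = 100*169 = 16900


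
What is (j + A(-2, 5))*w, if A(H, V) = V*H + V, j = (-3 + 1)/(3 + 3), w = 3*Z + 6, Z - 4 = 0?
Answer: -96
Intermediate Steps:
Z = 4 (Z = 4 + 0 = 4)
w = 18 (w = 3*4 + 6 = 12 + 6 = 18)
j = -1/3 (j = -2/6 = -2*1/6 = -1/3 ≈ -0.33333)
A(H, V) = V + H*V (A(H, V) = H*V + V = V + H*V)
(j + A(-2, 5))*w = (-1/3 + 5*(1 - 2))*18 = (-1/3 + 5*(-1))*18 = (-1/3 - 5)*18 = -16/3*18 = -96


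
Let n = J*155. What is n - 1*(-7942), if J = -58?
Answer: -1048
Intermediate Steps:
n = -8990 (n = -58*155 = -8990)
n - 1*(-7942) = -8990 - 1*(-7942) = -8990 + 7942 = -1048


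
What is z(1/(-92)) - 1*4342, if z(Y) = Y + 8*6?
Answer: -395049/92 ≈ -4294.0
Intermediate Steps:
z(Y) = 48 + Y (z(Y) = Y + 48 = 48 + Y)
z(1/(-92)) - 1*4342 = (48 + 1/(-92)) - 1*4342 = (48 - 1/92) - 4342 = 4415/92 - 4342 = -395049/92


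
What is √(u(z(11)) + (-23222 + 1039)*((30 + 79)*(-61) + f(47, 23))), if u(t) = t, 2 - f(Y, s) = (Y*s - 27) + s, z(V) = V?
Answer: √171341503 ≈ 13090.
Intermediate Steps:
f(Y, s) = 29 - s - Y*s (f(Y, s) = 2 - ((Y*s - 27) + s) = 2 - ((-27 + Y*s) + s) = 2 - (-27 + s + Y*s) = 2 + (27 - s - Y*s) = 29 - s - Y*s)
√(u(z(11)) + (-23222 + 1039)*((30 + 79)*(-61) + f(47, 23))) = √(11 + (-23222 + 1039)*((30 + 79)*(-61) + (29 - 1*23 - 1*47*23))) = √(11 - 22183*(109*(-61) + (29 - 23 - 1081))) = √(11 - 22183*(-6649 - 1075)) = √(11 - 22183*(-7724)) = √(11 + 171341492) = √171341503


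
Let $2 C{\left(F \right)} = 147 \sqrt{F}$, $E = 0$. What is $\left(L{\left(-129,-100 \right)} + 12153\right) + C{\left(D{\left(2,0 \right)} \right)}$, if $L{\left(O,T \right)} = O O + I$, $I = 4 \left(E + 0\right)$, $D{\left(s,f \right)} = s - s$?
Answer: $28794$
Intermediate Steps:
$D{\left(s,f \right)} = 0$
$I = 0$ ($I = 4 \left(0 + 0\right) = 4 \cdot 0 = 0$)
$L{\left(O,T \right)} = O^{2}$ ($L{\left(O,T \right)} = O O + 0 = O^{2} + 0 = O^{2}$)
$C{\left(F \right)} = \frac{147 \sqrt{F}}{2}$
$\left(L{\left(-129,-100 \right)} + 12153\right) + C{\left(D{\left(2,0 \right)} \right)} = \left(\left(-129\right)^{2} + 12153\right) + \frac{147 \sqrt{0}}{2} = \left(16641 + 12153\right) + \frac{147}{2} \cdot 0 = 28794 + 0 = 28794$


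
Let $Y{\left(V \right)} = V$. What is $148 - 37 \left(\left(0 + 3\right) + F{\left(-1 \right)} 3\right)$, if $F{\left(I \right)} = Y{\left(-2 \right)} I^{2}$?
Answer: $259$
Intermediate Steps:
$F{\left(I \right)} = - 2 I^{2}$
$148 - 37 \left(\left(0 + 3\right) + F{\left(-1 \right)} 3\right) = 148 - 37 \left(\left(0 + 3\right) + - 2 \left(-1\right)^{2} \cdot 3\right) = 148 - 37 \left(3 + \left(-2\right) 1 \cdot 3\right) = 148 - 37 \left(3 - 6\right) = 148 - -111 = 148 + 111 = 259$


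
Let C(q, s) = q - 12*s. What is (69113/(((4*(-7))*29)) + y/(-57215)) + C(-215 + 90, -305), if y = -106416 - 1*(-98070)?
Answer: 160283556957/46458580 ≈ 3450.0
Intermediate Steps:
y = -8346 (y = -106416 + 98070 = -8346)
(69113/(((4*(-7))*29)) + y/(-57215)) + C(-215 + 90, -305) = (69113/(((4*(-7))*29)) - 8346/(-57215)) + ((-215 + 90) - 12*(-305)) = (69113/((-28*29)) - 8346*(-1/57215)) + (-125 + 3660) = (69113/(-812) + 8346/57215) + 3535 = (69113*(-1/812) + 8346/57215) + 3535 = (-69113/812 + 8346/57215) + 3535 = -3947523343/46458580 + 3535 = 160283556957/46458580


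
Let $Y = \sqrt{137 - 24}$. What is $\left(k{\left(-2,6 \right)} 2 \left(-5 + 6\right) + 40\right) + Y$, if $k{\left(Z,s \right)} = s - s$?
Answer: $40 + \sqrt{113} \approx 50.63$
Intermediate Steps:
$k{\left(Z,s \right)} = 0$
$Y = \sqrt{113} \approx 10.63$
$\left(k{\left(-2,6 \right)} 2 \left(-5 + 6\right) + 40\right) + Y = \left(0 \cdot 2 \left(-5 + 6\right) + 40\right) + \sqrt{113} = \left(0 \cdot 2 \cdot 1 + 40\right) + \sqrt{113} = \left(0 \cdot 2 + 40\right) + \sqrt{113} = \left(0 + 40\right) + \sqrt{113} = 40 + \sqrt{113}$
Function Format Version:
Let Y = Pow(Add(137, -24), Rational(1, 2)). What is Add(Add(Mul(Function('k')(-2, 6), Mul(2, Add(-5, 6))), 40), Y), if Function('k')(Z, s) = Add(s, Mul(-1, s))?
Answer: Add(40, Pow(113, Rational(1, 2))) ≈ 50.630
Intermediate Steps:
Function('k')(Z, s) = 0
Y = Pow(113, Rational(1, 2)) ≈ 10.630
Add(Add(Mul(Function('k')(-2, 6), Mul(2, Add(-5, 6))), 40), Y) = Add(Add(Mul(0, Mul(2, Add(-5, 6))), 40), Pow(113, Rational(1, 2))) = Add(Add(Mul(0, Mul(2, 1)), 40), Pow(113, Rational(1, 2))) = Add(Add(Mul(0, 2), 40), Pow(113, Rational(1, 2))) = Add(Add(0, 40), Pow(113, Rational(1, 2))) = Add(40, Pow(113, Rational(1, 2)))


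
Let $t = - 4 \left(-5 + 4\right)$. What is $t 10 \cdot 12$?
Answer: $480$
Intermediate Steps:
$t = 4$ ($t = \left(-4\right) \left(-1\right) = 4$)
$t 10 \cdot 12 = 4 \cdot 10 \cdot 12 = 40 \cdot 12 = 480$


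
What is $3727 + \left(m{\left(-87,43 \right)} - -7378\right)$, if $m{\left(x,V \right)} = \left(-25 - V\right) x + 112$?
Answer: $17133$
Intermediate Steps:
$m{\left(x,V \right)} = 112 + x \left(-25 - V\right)$ ($m{\left(x,V \right)} = x \left(-25 - V\right) + 112 = 112 + x \left(-25 - V\right)$)
$3727 + \left(m{\left(-87,43 \right)} - -7378\right) = 3727 - -13406 = 3727 + \left(\left(112 + 2175 + 3741\right) + 7378\right) = 3727 + \left(6028 + 7378\right) = 3727 + 13406 = 17133$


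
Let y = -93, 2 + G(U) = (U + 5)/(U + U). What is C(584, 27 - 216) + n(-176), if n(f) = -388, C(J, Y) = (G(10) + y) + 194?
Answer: -1153/4 ≈ -288.25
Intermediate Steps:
G(U) = -2 + (5 + U)/(2*U) (G(U) = -2 + (U + 5)/(U + U) = -2 + (5 + U)/((2*U)) = -2 + (5 + U)*(1/(2*U)) = -2 + (5 + U)/(2*U))
C(J, Y) = 399/4 (C(J, Y) = ((½)*(5 - 3*10)/10 - 93) + 194 = ((½)*(⅒)*(5 - 30) - 93) + 194 = ((½)*(⅒)*(-25) - 93) + 194 = (-5/4 - 93) + 194 = -377/4 + 194 = 399/4)
C(584, 27 - 216) + n(-176) = 399/4 - 388 = -1153/4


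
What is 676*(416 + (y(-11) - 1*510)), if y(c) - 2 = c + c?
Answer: -77064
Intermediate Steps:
y(c) = 2 + 2*c (y(c) = 2 + (c + c) = 2 + 2*c)
676*(416 + (y(-11) - 1*510)) = 676*(416 + ((2 + 2*(-11)) - 1*510)) = 676*(416 + ((2 - 22) - 510)) = 676*(416 + (-20 - 510)) = 676*(416 - 530) = 676*(-114) = -77064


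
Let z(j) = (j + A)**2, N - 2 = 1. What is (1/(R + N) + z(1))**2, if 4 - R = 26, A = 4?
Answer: 224676/361 ≈ 622.37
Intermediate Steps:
N = 3 (N = 2 + 1 = 3)
z(j) = (4 + j)**2 (z(j) = (j + 4)**2 = (4 + j)**2)
R = -22 (R = 4 - 1*26 = 4 - 26 = -22)
(1/(R + N) + z(1))**2 = (1/(-22 + 3) + (4 + 1)**2)**2 = (1/(-19) + 5**2)**2 = (-1/19 + 25)**2 = (474/19)**2 = 224676/361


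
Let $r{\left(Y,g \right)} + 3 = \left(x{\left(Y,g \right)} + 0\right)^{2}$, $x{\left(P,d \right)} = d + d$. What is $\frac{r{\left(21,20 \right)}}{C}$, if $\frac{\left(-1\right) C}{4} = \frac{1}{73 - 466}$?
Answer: $\frac{627621}{4} \approx 1.5691 \cdot 10^{5}$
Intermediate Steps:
$x{\left(P,d \right)} = 2 d$
$r{\left(Y,g \right)} = -3 + 4 g^{2}$ ($r{\left(Y,g \right)} = -3 + \left(2 g + 0\right)^{2} = -3 + \left(2 g\right)^{2} = -3 + 4 g^{2}$)
$C = \frac{4}{393}$ ($C = - \frac{4}{73 - 466} = - \frac{4}{-393} = \left(-4\right) \left(- \frac{1}{393}\right) = \frac{4}{393} \approx 0.010178$)
$\frac{r{\left(21,20 \right)}}{C} = \frac{-3 + 4 \cdot 20^{2}}{\frac{4}{393}} = \left(-3 + 4 \cdot 400\right) \frac{393}{4} = \left(-3 + 1600\right) \frac{393}{4} = 1597 \cdot \frac{393}{4} = \frac{627621}{4}$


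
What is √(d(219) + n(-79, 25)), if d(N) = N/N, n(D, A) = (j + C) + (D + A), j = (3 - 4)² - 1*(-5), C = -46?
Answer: I*√93 ≈ 9.6436*I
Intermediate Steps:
j = 6 (j = (-1)² + 5 = 1 + 5 = 6)
n(D, A) = -40 + A + D (n(D, A) = (6 - 46) + (D + A) = -40 + (A + D) = -40 + A + D)
d(N) = 1
√(d(219) + n(-79, 25)) = √(1 + (-40 + 25 - 79)) = √(1 - 94) = √(-93) = I*√93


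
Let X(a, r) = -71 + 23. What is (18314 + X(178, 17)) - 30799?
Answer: -12533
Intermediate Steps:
X(a, r) = -48
(18314 + X(178, 17)) - 30799 = (18314 - 48) - 30799 = 18266 - 30799 = -12533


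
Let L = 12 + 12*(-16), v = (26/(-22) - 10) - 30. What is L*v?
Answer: 81540/11 ≈ 7412.7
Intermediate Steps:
v = -453/11 (v = (26*(-1/22) - 10) - 30 = (-13/11 - 10) - 30 = -123/11 - 30 = -453/11 ≈ -41.182)
L = -180 (L = 12 - 192 = -180)
L*v = -180*(-453/11) = 81540/11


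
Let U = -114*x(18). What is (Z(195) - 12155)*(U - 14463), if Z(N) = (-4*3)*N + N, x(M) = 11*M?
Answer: 529600500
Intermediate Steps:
U = -22572 (U = -1254*18 = -114*198 = -22572)
Z(N) = -11*N (Z(N) = -12*N + N = -11*N)
(Z(195) - 12155)*(U - 14463) = (-11*195 - 12155)*(-22572 - 14463) = (-2145 - 12155)*(-37035) = -14300*(-37035) = 529600500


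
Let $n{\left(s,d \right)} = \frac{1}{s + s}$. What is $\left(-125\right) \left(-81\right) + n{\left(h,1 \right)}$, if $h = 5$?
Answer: $\frac{101251}{10} \approx 10125.0$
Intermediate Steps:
$n{\left(s,d \right)} = \frac{1}{2 s}$
$\left(-125\right) \left(-81\right) + n{\left(h,1 \right)} = \left(-125\right) \left(-81\right) + \frac{1}{2 \cdot 5} = 10125 + \frac{1}{2} \cdot \frac{1}{5} = 10125 + \frac{1}{10} = \frac{101251}{10}$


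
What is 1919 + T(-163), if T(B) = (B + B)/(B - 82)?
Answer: 470481/245 ≈ 1920.3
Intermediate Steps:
T(B) = 2*B/(-82 + B) (T(B) = (2*B)/(-82 + B) = 2*B/(-82 + B))
1919 + T(-163) = 1919 + 2*(-163)/(-82 - 163) = 1919 + 2*(-163)/(-245) = 1919 + 2*(-163)*(-1/245) = 1919 + 326/245 = 470481/245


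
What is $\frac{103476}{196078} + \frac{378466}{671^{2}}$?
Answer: $\frac{5490817912}{4012834309} \approx 1.3683$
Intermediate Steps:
$\frac{103476}{196078} + \frac{378466}{671^{2}} = 103476 \cdot \frac{1}{196078} + \frac{378466}{450241} = \frac{51738}{98039} + 378466 \cdot \frac{1}{450241} = \frac{51738}{98039} + \frac{34406}{40931} = \frac{5490817912}{4012834309}$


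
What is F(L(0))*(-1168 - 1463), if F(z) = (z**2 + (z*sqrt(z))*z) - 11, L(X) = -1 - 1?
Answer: 18417 - 10524*I*sqrt(2) ≈ 18417.0 - 14883.0*I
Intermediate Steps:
L(X) = -2
F(z) = -11 + z**2 + z**(5/2) (F(z) = (z**2 + z**(3/2)*z) - 11 = (z**2 + z**(5/2)) - 11 = -11 + z**2 + z**(5/2))
F(L(0))*(-1168 - 1463) = (-11 + (-2)**2 + (-2)**(5/2))*(-1168 - 1463) = (-11 + 4 + 4*I*sqrt(2))*(-2631) = (-7 + 4*I*sqrt(2))*(-2631) = 18417 - 10524*I*sqrt(2)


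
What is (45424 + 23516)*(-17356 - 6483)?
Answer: -1643460660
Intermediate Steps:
(45424 + 23516)*(-17356 - 6483) = 68940*(-23839) = -1643460660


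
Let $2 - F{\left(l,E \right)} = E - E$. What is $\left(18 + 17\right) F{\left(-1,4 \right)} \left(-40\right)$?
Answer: $-2800$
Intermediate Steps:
$F{\left(l,E \right)} = 2$ ($F{\left(l,E \right)} = 2 - \left(E - E\right) = 2 - 0 = 2 + 0 = 2$)
$\left(18 + 17\right) F{\left(-1,4 \right)} \left(-40\right) = \left(18 + 17\right) 2 \left(-40\right) = 35 \cdot 2 \left(-40\right) = 70 \left(-40\right) = -2800$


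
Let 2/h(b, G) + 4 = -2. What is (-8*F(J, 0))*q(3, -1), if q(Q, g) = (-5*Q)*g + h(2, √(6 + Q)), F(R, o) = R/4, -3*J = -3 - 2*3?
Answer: -88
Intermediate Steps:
J = 3 (J = -(-3 - 2*3)/3 = -(-3 - 6)/3 = -⅓*(-9) = 3)
F(R, o) = R/4 (F(R, o) = R*(¼) = R/4)
h(b, G) = -⅓ (h(b, G) = 2/(-4 - 2) = 2/(-6) = 2*(-⅙) = -⅓)
q(Q, g) = -⅓ - 5*Q*g (q(Q, g) = (-5*Q)*g - ⅓ = -5*Q*g - ⅓ = -⅓ - 5*Q*g)
(-8*F(J, 0))*q(3, -1) = (-2*3)*(-⅓ - 5*3*(-1)) = (-8*¾)*(-⅓ + 15) = -6*44/3 = -88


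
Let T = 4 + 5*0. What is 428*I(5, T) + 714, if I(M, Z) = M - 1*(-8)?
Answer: 6278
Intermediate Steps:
T = 4 (T = 4 + 0 = 4)
I(M, Z) = 8 + M (I(M, Z) = M + 8 = 8 + M)
428*I(5, T) + 714 = 428*(8 + 5) + 714 = 428*13 + 714 = 5564 + 714 = 6278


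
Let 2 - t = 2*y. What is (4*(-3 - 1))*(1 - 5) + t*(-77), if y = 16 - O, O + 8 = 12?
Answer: 1758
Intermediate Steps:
O = 4 (O = -8 + 12 = 4)
y = 12 (y = 16 - 1*4 = 16 - 4 = 12)
t = -22 (t = 2 - 2*12 = 2 - 1*24 = 2 - 24 = -22)
(4*(-3 - 1))*(1 - 5) + t*(-77) = (4*(-3 - 1))*(1 - 5) - 22*(-77) = (4*(-4))*(-4) + 1694 = -16*(-4) + 1694 = 64 + 1694 = 1758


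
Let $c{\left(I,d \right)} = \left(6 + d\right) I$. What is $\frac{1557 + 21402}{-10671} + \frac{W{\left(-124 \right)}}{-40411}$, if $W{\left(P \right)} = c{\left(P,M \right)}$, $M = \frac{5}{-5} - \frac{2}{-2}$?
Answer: $- \frac{306618975}{143741927} \approx -2.1331$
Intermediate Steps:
$M = 0$ ($M = 5 \left(- \frac{1}{5}\right) - -1 = -1 + 1 = 0$)
$c{\left(I,d \right)} = I \left(6 + d\right)$
$W{\left(P \right)} = 6 P$ ($W{\left(P \right)} = P \left(6 + 0\right) = P 6 = 6 P$)
$\frac{1557 + 21402}{-10671} + \frac{W{\left(-124 \right)}}{-40411} = \frac{1557 + 21402}{-10671} + \frac{6 \left(-124\right)}{-40411} = 22959 \left(- \frac{1}{10671}\right) - - \frac{744}{40411} = - \frac{7653}{3557} + \frac{744}{40411} = - \frac{306618975}{143741927}$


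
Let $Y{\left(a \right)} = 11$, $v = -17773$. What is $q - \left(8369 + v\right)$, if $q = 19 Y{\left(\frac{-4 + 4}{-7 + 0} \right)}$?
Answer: $9613$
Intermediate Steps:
$q = 209$ ($q = 19 \cdot 11 = 209$)
$q - \left(8369 + v\right) = 209 - \left(8369 - 17773\right) = 209 - -9404 = 209 + 9404 = 9613$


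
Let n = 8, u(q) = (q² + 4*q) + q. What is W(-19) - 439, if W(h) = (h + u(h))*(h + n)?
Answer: -3156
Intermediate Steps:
u(q) = q² + 5*q
W(h) = (8 + h)*(h + h*(5 + h)) (W(h) = (h + h*(5 + h))*(h + 8) = (h + h*(5 + h))*(8 + h) = (8 + h)*(h + h*(5 + h)))
W(-19) - 439 = -19*(48 + (-19)² + 14*(-19)) - 439 = -19*(48 + 361 - 266) - 439 = -19*143 - 439 = -2717 - 439 = -3156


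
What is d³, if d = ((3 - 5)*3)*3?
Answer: -5832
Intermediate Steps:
d = -18 (d = -2*3*3 = -6*3 = -18)
d³ = (-18)³ = -5832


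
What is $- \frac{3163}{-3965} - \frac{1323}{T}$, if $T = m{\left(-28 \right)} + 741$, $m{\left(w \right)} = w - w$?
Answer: $- \frac{74408}{75335} \approx -0.98769$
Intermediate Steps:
$m{\left(w \right)} = 0$
$T = 741$ ($T = 0 + 741 = 741$)
$- \frac{3163}{-3965} - \frac{1323}{T} = - \frac{3163}{-3965} - \frac{1323}{741} = \left(-3163\right) \left(- \frac{1}{3965}\right) - \frac{441}{247} = \frac{3163}{3965} - \frac{441}{247} = - \frac{74408}{75335}$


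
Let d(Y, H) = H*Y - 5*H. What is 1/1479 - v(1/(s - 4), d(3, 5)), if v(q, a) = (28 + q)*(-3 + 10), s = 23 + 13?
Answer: -9286609/47328 ≈ -196.22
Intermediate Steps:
s = 36
d(Y, H) = -5*H + H*Y
v(q, a) = 196 + 7*q (v(q, a) = (28 + q)*7 = 196 + 7*q)
1/1479 - v(1/(s - 4), d(3, 5)) = 1/1479 - (196 + 7/(36 - 4)) = 1/1479 - (196 + 7/32) = 1/1479 - 1*6279/32 = 1/1479 - 6279/32 = -9286609/47328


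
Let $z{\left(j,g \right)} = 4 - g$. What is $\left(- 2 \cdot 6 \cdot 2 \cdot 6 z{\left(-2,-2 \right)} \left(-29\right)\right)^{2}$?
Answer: $627803136$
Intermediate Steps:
$\left(- 2 \cdot 6 \cdot 2 \cdot 6 z{\left(-2,-2 \right)} \left(-29\right)\right)^{2} = \left(- 2 \cdot 6 \cdot 2 \cdot 6 \left(4 - -2\right) \left(-29\right)\right)^{2} = \left(- 2 \cdot 12 \cdot 6 \left(4 + 2\right) \left(-29\right)\right)^{2} = \left(\left(-2\right) 72 \cdot 6 \left(-29\right)\right)^{2} = \left(\left(-144\right) 6 \left(-29\right)\right)^{2} = \left(\left(-864\right) \left(-29\right)\right)^{2} = 25056^{2} = 627803136$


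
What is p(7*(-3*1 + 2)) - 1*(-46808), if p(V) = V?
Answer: 46801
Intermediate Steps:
p(7*(-3*1 + 2)) - 1*(-46808) = 7*(-3*1 + 2) - 1*(-46808) = 7*(-3 + 2) + 46808 = 7*(-1) + 46808 = -7 + 46808 = 46801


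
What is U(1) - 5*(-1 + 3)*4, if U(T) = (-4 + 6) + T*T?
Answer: -37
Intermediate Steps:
U(T) = 2 + T**2
U(1) - 5*(-1 + 3)*4 = (2 + 1**2) - 5*(-1 + 3)*4 = (2 + 1) - 5*2*4 = 3 - 10*4 = 3 - 40 = -37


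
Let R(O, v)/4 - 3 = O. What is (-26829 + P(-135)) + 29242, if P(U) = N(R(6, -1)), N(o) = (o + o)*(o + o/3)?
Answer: 5869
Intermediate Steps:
R(O, v) = 12 + 4*O
N(o) = 8*o**2/3 (N(o) = (2*o)*(o + o*(1/3)) = (2*o)*(o + o/3) = (2*o)*(4*o/3) = 8*o**2/3)
P(U) = 3456 (P(U) = 8*(12 + 4*6)**2/3 = 8*(12 + 24)**2/3 = (8/3)*36**2 = (8/3)*1296 = 3456)
(-26829 + P(-135)) + 29242 = (-26829 + 3456) + 29242 = -23373 + 29242 = 5869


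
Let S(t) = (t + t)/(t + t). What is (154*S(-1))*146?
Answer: 22484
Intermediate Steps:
S(t) = 1 (S(t) = (2*t)/((2*t)) = (2*t)*(1/(2*t)) = 1)
(154*S(-1))*146 = (154*1)*146 = 154*146 = 22484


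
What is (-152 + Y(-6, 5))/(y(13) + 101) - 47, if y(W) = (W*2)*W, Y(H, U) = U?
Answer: -20780/439 ≈ -47.335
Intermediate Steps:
y(W) = 2*W² (y(W) = (2*W)*W = 2*W²)
(-152 + Y(-6, 5))/(y(13) + 101) - 47 = (-152 + 5)/(2*13² + 101) - 47 = -147/(2*169 + 101) - 47 = -147/(338 + 101) - 47 = -147/439 - 47 = -20780/439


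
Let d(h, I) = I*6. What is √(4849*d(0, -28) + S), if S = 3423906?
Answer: √2609274 ≈ 1615.3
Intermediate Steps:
d(h, I) = 6*I
√(4849*d(0, -28) + S) = √(4849*(6*(-28)) + 3423906) = √(4849*(-168) + 3423906) = √(-814632 + 3423906) = √2609274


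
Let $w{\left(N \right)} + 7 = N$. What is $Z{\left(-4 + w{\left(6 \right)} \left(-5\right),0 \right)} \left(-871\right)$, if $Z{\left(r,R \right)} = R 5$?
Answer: $0$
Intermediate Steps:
$w{\left(N \right)} = -7 + N$
$Z{\left(r,R \right)} = 5 R$
$Z{\left(-4 + w{\left(6 \right)} \left(-5\right),0 \right)} \left(-871\right) = 5 \cdot 0 \left(-871\right) = 0 \left(-871\right) = 0$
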